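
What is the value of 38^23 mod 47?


p = 47 is prime and the exponent is (p-1)/2 = 23, so by Euler's criterion 38^23 = (38/47) = +1 or -1 mod 47.
Compute by square-and-multiply:
  23 = 16 + 4 + 2 + 1 (binary 10111)
  Repeated squaring mod 47: 38^1 = 38, 38^2 = 34, 38^4 = 28, 38^8 = 32, 38^16 = 37
  38^23 = 38^16 * 38^4 * 38^2 * 38^1 = 37 * 28 * 34 * 38 mod 47
    37 * 28 = 1036 = 2 mod 47
    2 * 34 = 68 = 21 mod 47
    21 * 38 = 798 = 46 mod 47
  38^23 = 46 mod 47
Result 46 = p - 1 = -1 mod 47: 38 is a quadratic non-residue mod 47. As a residue in [0, p-1] the value is 46.
38^23 mod 47 = 46

46


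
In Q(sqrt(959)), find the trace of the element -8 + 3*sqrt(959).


Tr(a + b*sqrt(d)) = (a + b*sqrt(d)) + (a - b*sqrt(d)) = 2a
= 2 * (-8)
= -16

-16


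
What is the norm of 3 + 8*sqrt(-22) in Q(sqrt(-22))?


N(a + b*sqrt(d)) = a^2 - d*b^2
= (3)^2 - (-22)*(8)^2
= 9 + 1408
= 1417

1417


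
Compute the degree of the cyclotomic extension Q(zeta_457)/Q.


The degree equals Euler's totient phi(457).
457 = 457
phi(457) = 456

456


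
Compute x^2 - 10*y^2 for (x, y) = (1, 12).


x^2 - d*y^2
= 1^2 - 10*12^2
= 1 - 1440
= -1439

-1439


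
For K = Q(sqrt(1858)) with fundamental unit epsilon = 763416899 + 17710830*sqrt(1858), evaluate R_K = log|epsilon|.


epsilon = 763416899 + 17710830*sqrt(1858)
= 1.5268e+09
R = ln(1.5268e+09)
= 21.1465

21.1465


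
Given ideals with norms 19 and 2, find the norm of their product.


N(IJ) = N(I) * N(J)
= 19 * 2
= 38

38


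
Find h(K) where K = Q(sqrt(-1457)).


K = Q(sqrt(-1457)). d mod 4 = 3, so D = disc(K) = 4d = -5828
h(K) equals the number of primitive reduced positive-definite forms (a, b, c) = a*x^2 + b*x*y + c*y^2 with b^2 - 4ac = D,
where reduced means |b| <= a <= c, with b >= 0 whenever |b| = a or a = c, and primitive means gcd(a, b, c) = 1.
Reduced forces 3a^2 <= |D| = 5828, so 1 <= a <= 44; b must have the parity of D, and c = (b^2 - D)/(4a) must be an integer >= a.
Enumerate a = 1..44, b in [-a, a]:
  a=1: (1, 0, 1457)  [1]
  a=2: (2, 2, 729)  [1]
  a=3: (3, -2, 486), (3, 2, 486)  [2]
  a=4..5: none
  a=6: (6, -2, 243), (6, 2, 243)  [2]
  a=7..8: none
  a=9: (9, -2, 162), (9, 2, 162)  [2]
  a=10..12: none
  a=13: (13, -10, 114), (13, 10, 114)  [2]
  a=14..17: none
  a=18: (18, -2, 81), (18, 2, 81)  [2]
  a=19: (19, -10, 78), (19, 10, 78)  [2]
  a=20..25: none
  a=26: (26, -10, 57), (26, 10, 57)  [2]
  a=27: (27, -2, 54), (27, 2, 54)  [2]
  a=28: none
  a=29: (29, -28, 57), (29, 28, 57)  [2]
  a=30: none
  a=31: (31, 0, 47)  [1]
  a=32..37: none
  a=38: (38, -10, 39), (38, 10, 39)  [2]
  a=39: (39, 16, 39)  [1]
  a=40..44: none
Total reduced forms: 1 + 1 + 2 + 2 + 2 + 2 + 2 + 2 + 2 + 2 + 2 + 1 + 2 + 1 = 24
h = 24

24


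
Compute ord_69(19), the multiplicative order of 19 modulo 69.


We want ord_69(19), the smallest k >= 1 with 19^k = 1 mod 69.
n = 69 = 3 * 23, phi(69) = 44; the order divides phi(n).
Divisors of 44: 1, 2, 4, 11, 22, 44
Repeated squaring mod 69: 19^1 = 19, 19^2 = 16, 19^4 = 49, 19^8 = 55, 19^16 = 58, 19^32 = 52
Test divisors in increasing order:
  k=1: 19^1 = 19 mod 69
  k=2: 19^2 = 16 mod 69
  k=4: 19^4 = 49 mod 69
  k=11: 19^11 = 55 * 16 * 19 = 22 mod 69
  k=22: 19^22 = 58 * 49 * 16 = 1 mod 69  <- first divisor giving 1
Order = 22

22


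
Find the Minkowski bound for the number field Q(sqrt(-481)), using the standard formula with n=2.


d = -481, d mod 4 = 3, so disc(K) = 4d = -1924; |disc(K)| = 1924
Imaginary quadratic field, so n = 2, s = r2 = 1, r1 = 0
M = (n!/n^n) * (4/pi)^s * sqrt(|disc(K)|) = (2!/2^2) * (4/pi)^1 * sqrt(1924)
= 0.5 * 1.273240 * 43.863424
= 27.9243

27.9243


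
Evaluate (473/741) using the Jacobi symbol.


Compute (473/741) via quadratic reciprocity:
  reciprocity: (473/741) -> +(741/473)
  reduce: (268/473)
  pull out 2: (2/473) = +1  (since 473 mod 8 = 1)
  pull out 2: (2/473) = +1  (since 473 mod 8 = 1)
  reciprocity: (67/473) -> +(473/67)
  reduce: (4/67)
  pull out 2: (2/67) = -1  (since 67 mod 8 = 3)
  pull out 2: (2/67) = -1  (since 67 mod 8 = 3)
  (1/67) = 1
Product of signs = 1

1


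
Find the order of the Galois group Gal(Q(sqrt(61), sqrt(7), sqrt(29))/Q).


The 3 square roots of distinct primes are multiplicatively independent over Q,
so [K:Q] = 2^3 and Gal(K/Q) is isomorphic to (Z/2Z)^3.
|Gal| = 2^3 = 8

8


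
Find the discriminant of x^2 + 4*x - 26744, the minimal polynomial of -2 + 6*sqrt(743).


The element -2 + 6*sqrt(743) has minimal polynomial:
x^2 + 4*x - 26744
Discriminant = (4)^2 - 4*(-26744)
= 16 + 106976
= 106992

106992


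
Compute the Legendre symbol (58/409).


p = 409 is prime, so compute (58/409) with the reciprocity algorithm (Jacobi-symbol steps: pull out 2s via (2/n), flip via reciprocity, reduce):
  pull out 2: (2/409) = +1  (since 409 mod 8 = 1)
  reciprocity: (29/409) -> +(409/29)
  reduce: (3/29)
  reciprocity: (3/29) -> +(29/3)
  reduce: (2/3)
  pull out 2: (2/3) = -1  (since 3 mod 8 = 3)
  (1/3) = 1
Product of signs = -1
(58/409) = -1

-1


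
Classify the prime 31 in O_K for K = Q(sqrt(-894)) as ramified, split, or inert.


K = Q(sqrt(-894)). Since d mod 4 = 2, disc(K) = -3576.
Check p | disc: -3576 mod 31 = 20.
p does not divide disc. Compute Legendre symbol (d/p):
5^((31-1)/2) mod 31 = 1
(d/p) = 1, so p splits: (p) = P*P' with e=1, f=1, g=2.
Therefore p is split.

split


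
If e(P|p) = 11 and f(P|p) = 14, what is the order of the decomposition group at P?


|D_P| = e * f
= 11 * 14
= 154

154


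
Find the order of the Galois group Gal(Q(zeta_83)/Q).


|Gal(Q(zeta_83)/Q)| = phi(83)
= 82

82


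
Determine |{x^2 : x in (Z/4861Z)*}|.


For prime p, the number of non-zero quadratic residues is (p-1)/2.
= (4861-1)/2
= 2430

2430


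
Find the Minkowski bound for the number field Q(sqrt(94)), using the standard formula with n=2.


d = 94, d mod 4 = 2, so disc(K) = 4d = 376; |disc(K)| = 376
Real quadratic field, so n = 2, s = r2 = 0, r1 = 2
M = (n!/n^n) * (4/pi)^s * sqrt(|disc(K)|) = (2!/2^2) * (4/pi)^0 * sqrt(376)
= 0.5 * 1.000000 * 19.390719
= 9.6954

9.6954


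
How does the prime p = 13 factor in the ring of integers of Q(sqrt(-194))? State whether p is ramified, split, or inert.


K = Q(sqrt(-194)). Since d mod 4 = 2, disc(K) = -776.
Check p | disc: -776 mod 13 = 4.
p does not divide disc. Compute Legendre symbol (d/p):
1^((13-1)/2) mod 13 = 1
(d/p) = 1, so p splits: (p) = P*P' with e=1, f=1, g=2.
Therefore p is split.

split


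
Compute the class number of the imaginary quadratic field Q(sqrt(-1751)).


K = Q(sqrt(-1751)). d mod 4 = 1, so D = disc(K) = d = -1751
h(K) equals the number of primitive reduced positive-definite forms (a, b, c) = a*x^2 + b*x*y + c*y^2 with b^2 - 4ac = D,
where reduced means |b| <= a <= c, with b >= 0 whenever |b| = a or a = c, and primitive means gcd(a, b, c) = 1.
Reduced forces 3a^2 <= |D| = 1751, so 1 <= a <= 24; b must have the parity of D, and c = (b^2 - D)/(4a) must be an integer >= a.
Enumerate a = 1..24, b in [-a, a]:
  a=1: (1, 1, 438)  [1]
  a=2: (2, -1, 219), (2, 1, 219)  [2]
  a=3: (3, -1, 146), (3, 1, 146)  [2]
  a=4: (4, -3, 110), (4, 3, 110)  [2]
  a=5: (5, -3, 88), (5, 3, 88)  [2]
  a=6: (6, -5, 74), (6, -1, 73), (6, 1, 73), (6, 5, 74)  [4]
  a=7: none
  a=8: (8, -3, 55), (8, 3, 55)  [2]
  a=9: (9, -7, 50), (9, 7, 50)  [2]
  a=10: (10, -7, 45), (10, -3, 44), (10, 3, 44), (10, 7, 45)  [4]
  a=11: (11, -3, 40), (11, 3, 40)  [2]
  a=12: (12, -11, 39), (12, -5, 37), (12, 5, 37), (12, 11, 39)  [4]
  a=13: (13, -11, 36), (13, 11, 36)  [2]
  a=14: none
  a=15: (15, -13, 32), (15, -7, 30), (15, 7, 30), (15, 13, 32)  [4]
  a=16: (16, -13, 30), (16, 13, 30)  [2]
  a=17: (17, 17, 30)  [1]
  a=18: (18, -11, 26), (18, -7, 25), (18, 7, 25), (18, 11, 26)  [4]
  a=19: (19, -15, 26), (19, 15, 26)  [2]
  a=20: (20, -13, 24), (20, -3, 22), (20, 3, 22), (20, 13, 24)  [4]
  a=21: none
  a=22: (22, -19, 24), (22, 19, 24)  [2]
  a=23..24: none
Total reduced forms: 1 + 2 + 2 + 2 + 2 + 4 + 2 + 2 + 4 + 2 + 4 + 2 + 4 + 2 + 1 + 4 + 2 + 4 + 2 = 48
h = 48

48


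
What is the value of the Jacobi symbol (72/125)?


Compute (72/125) via quadratic reciprocity:
  pull out 2: (2/125) = -1  (since 125 mod 8 = 5)
  pull out 2: (2/125) = -1  (since 125 mod 8 = 5)
  pull out 2: (2/125) = -1  (since 125 mod 8 = 5)
  reciprocity: (9/125) -> +(125/9)
  reduce: (8/9)
  pull out 2: (2/9) = +1  (since 9 mod 8 = 1)
  pull out 2: (2/9) = +1  (since 9 mod 8 = 1)
  pull out 2: (2/9) = +1  (since 9 mod 8 = 1)
  (1/9) = 1
Product of signs = -1

-1


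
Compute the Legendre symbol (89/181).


p = 181 is prime, so compute (89/181) with the reciprocity algorithm (Jacobi-symbol steps: pull out 2s via (2/n), flip via reciprocity, reduce):
  reciprocity: (89/181) -> +(181/89)
  reduce: (3/89)
  reciprocity: (3/89) -> +(89/3)
  reduce: (2/3)
  pull out 2: (2/3) = -1  (since 3 mod 8 = 3)
  (1/3) = 1
Product of signs = -1
(89/181) = -1

-1


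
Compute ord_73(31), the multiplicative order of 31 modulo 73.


We want ord_73(31), the smallest k >= 1 with 31^k = 1 mod 73.
n = 73 = 73, phi(73) = 72; the order divides phi(n).
Divisors of 72: 1, 2, 3, 4, 6, 8, 9, 12, 18, 24, 36, 72
Repeated squaring mod 73: 31^1 = 31, 31^2 = 12, 31^4 = 71, 31^8 = 4, 31^16 = 16, 31^32 = 37, 31^64 = 55
Test divisors in increasing order:
  k=1: 31^1 = 31 mod 73
  k=2: 31^2 = 12 mod 73
  k=3: 31^3 = 12 * 31 = 7 mod 73
  k=4: 31^4 = 71 mod 73
  k=6: 31^6 = 71 * 12 = 49 mod 73
  k=8: 31^8 = 4 mod 73
  k=9: 31^9 = 4 * 31 = 51 mod 73
  k=12: 31^12 = 4 * 71 = 65 mod 73
  k=18: 31^18 = 16 * 12 = 46 mod 73
  k=24: 31^24 = 16 * 4 = 64 mod 73
  k=36: 31^36 = 37 * 71 = 72 mod 73
  k=72: 31^72 = 55 * 4 = 1 mod 73  <- first divisor giving 1
Order = 72

72


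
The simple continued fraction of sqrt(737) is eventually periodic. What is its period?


Run the CF algorithm for sqrt(737).
a_0 = floor(sqrt(737)) = 27; set m_0=0, q_0=1.
Recurrence: m' = q*a - m,  q' = (d - m'^2)/q,  a' = floor((a_0 + m')/q').
  step 1: m=27, q=8, a=6
  step 2: m=21, q=37, a=1
  step 3: m=16, q=13, a=3
  step 4: m=23, q=16, a=3
  step 5: m=25, q=7, a=7
  step 6: m=24, q=23, a=2
  step 7: m=22, q=11, a=4
  step 8: m=22, q=23, a=2
  step 9: m=24, q=7, a=7
  step 10: m=25, q=16, a=3
  step 11: m=23, q=13, a=3
  step 12: m=16, q=37, a=1
  step 13: m=21, q=8, a=6
  step 14: m=27, q=1, a=54
a_14 = 2*a_0 = 54, so the period closes here.
sqrt(737) = [27; 6, 1, 3, 3, 7, 2, 4, 2, 7, 3, 3, 1, 6, 54]
Period length = 14

14


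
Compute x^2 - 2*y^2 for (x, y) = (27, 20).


x^2 - d*y^2
= 27^2 - 2*20^2
= 729 - 800
= -71

-71


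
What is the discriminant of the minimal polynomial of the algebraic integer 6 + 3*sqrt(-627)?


The element 6 + 3*sqrt(-627) has minimal polynomial:
x^2 - 12*x + 5679
Discriminant = (-12)^2 - 4*(5679)
= 144 - 22716
= -22572

-22572


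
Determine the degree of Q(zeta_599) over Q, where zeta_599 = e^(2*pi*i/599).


The degree equals Euler's totient phi(599).
599 = 599
phi(599) = 598

598


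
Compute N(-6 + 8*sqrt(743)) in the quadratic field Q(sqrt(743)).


N(a + b*sqrt(d)) = a^2 - d*b^2
= (-6)^2 - (743)*(8)^2
= 36 - 47552
= -47516

-47516


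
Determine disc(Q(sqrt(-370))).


For K = Q(sqrt(d)) with d squarefree: disc(K) = d if d = 1 mod 4, and disc(K) = 4d if d = 2 or 3 mod 4.
Here d = -370, and d mod 4 = 2.
d = 2 mod 4, not 1 (O_K = Z[sqrt(d)]), so disc(K) = 4d = 4 * (-370) = -1480

-1480


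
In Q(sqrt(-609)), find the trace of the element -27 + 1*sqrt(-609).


Tr(a + b*sqrt(d)) = (a + b*sqrt(d)) + (a - b*sqrt(d)) = 2a
= 2 * (-27)
= -54

-54


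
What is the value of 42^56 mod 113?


p = 113 is prime and the exponent is (p-1)/2 = 56, so by Euler's criterion 42^56 = (42/113) = +1 or -1 mod 113.
Compute by square-and-multiply:
  56 = 32 + 16 + 8 (binary 111000)
  Repeated squaring mod 113: 42^1 = 42, 42^2 = 69, 42^4 = 15, 42^8 = 112, 42^16 = 1, 42^32 = 1
  42^56 = 42^32 * 42^16 * 42^8 = 1 * 1 * 112 mod 113
    1 * 1 = 1 = 1 mod 113
    1 * 112 = 112 = 112 mod 113
  42^56 = 112 mod 113
Result 112 = p - 1 = -1 mod 113: 42 is a quadratic non-residue mod 113. As a residue in [0, p-1] the value is 112.
42^56 mod 113 = 112

112


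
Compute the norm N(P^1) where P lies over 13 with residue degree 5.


N(P^a) = p^(a*f)
= 13^(1*5)
= 13^5
= 371293

371293


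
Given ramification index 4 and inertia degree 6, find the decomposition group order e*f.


|D_P| = e * f
= 4 * 6
= 24

24


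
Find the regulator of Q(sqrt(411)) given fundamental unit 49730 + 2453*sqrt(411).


epsilon = 49730 + 2453*sqrt(411)
= 99460.0000
R = ln(99460.0000)
= 11.5075

11.5075


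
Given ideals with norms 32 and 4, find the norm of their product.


N(IJ) = N(I) * N(J)
= 32 * 4
= 128

128


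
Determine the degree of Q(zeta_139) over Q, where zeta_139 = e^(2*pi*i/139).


The degree equals Euler's totient phi(139).
139 = 139
phi(139) = 138

138


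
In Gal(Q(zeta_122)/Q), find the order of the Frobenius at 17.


The Frobenius at p in Gal(Q(zeta_n)/Q) = (Z/nZ)* is the class of p, so its order is ord_122(17), the smallest k >= 1 with 17^k = 1 mod 122.
n = 122 = 2 * 61, phi(122) = 60; the order divides phi(n).
Divisors of 60: 1, 2, 3, 4, 5, 6, 10, 12, 15, 20, 30, 60
Repeated squaring mod 122: 17^1 = 17, 17^2 = 45, 17^4 = 73, 17^8 = 83, 17^16 = 57, 17^32 = 77
Test divisors in increasing order:
  k=1: 17^1 = 17 mod 122
  k=2: 17^2 = 45 mod 122
  k=3: 17^3 = 45 * 17 = 33 mod 122
  k=4: 17^4 = 73 mod 122
  k=5: 17^5 = 73 * 17 = 21 mod 122
  k=6: 17^6 = 73 * 45 = 113 mod 122
  k=10: 17^10 = 83 * 45 = 75 mod 122
  k=12: 17^12 = 83 * 73 = 81 mod 122
  k=15: 17^15 = 83 * 73 * 45 * 17 = 111 mod 122
  k=20: 17^20 = 57 * 73 = 13 mod 122
  k=30: 17^30 = 57 * 83 * 73 * 45 = 121 mod 122
  k=60: 17^60 = 77 * 57 * 83 * 73 = 1 mod 122  <- first divisor giving 1
Order = 60

60


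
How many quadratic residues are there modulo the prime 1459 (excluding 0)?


For prime p, the number of non-zero quadratic residues is (p-1)/2.
= (1459-1)/2
= 729

729


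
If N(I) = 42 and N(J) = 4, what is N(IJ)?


N(IJ) = N(I) * N(J)
= 42 * 4
= 168

168


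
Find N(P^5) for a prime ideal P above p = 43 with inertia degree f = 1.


N(P^a) = p^(a*f)
= 43^(5*1)
= 43^5
= 147008443

147008443


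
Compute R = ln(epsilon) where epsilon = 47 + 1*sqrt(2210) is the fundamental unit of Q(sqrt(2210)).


epsilon = 47 + 1*sqrt(2210)
= 94.0106
R = ln(94.0106)
= 4.5434

4.5434


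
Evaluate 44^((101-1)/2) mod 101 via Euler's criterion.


p = 101 is prime and the exponent is (p-1)/2 = 50, so by Euler's criterion 44^50 = (44/101) = +1 or -1 mod 101.
Compute by square-and-multiply:
  50 = 32 + 16 + 2 (binary 110010)
  Repeated squaring mod 101: 44^1 = 44, 44^2 = 17, 44^4 = 87, 44^8 = 95, 44^16 = 36, 44^32 = 84
  44^50 = 44^32 * 44^16 * 44^2 = 84 * 36 * 17 mod 101
    84 * 36 = 3024 = 95 mod 101
    95 * 17 = 1615 = 100 mod 101
  44^50 = 100 mod 101
Result 100 = p - 1 = -1 mod 101: 44 is a quadratic non-residue mod 101. As a residue in [0, p-1] the value is 100.
44^50 mod 101 = 100

100


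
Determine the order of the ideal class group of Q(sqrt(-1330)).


K = Q(sqrt(-1330)). d mod 4 = 2, so D = disc(K) = 4d = -5320
h(K) equals the number of primitive reduced positive-definite forms (a, b, c) = a*x^2 + b*x*y + c*y^2 with b^2 - 4ac = D,
where reduced means |b| <= a <= c, with b >= 0 whenever |b| = a or a = c, and primitive means gcd(a, b, c) = 1.
Reduced forces 3a^2 <= |D| = 5320, so 1 <= a <= 42; b must have the parity of D, and c = (b^2 - D)/(4a) must be an integer >= a.
Enumerate a = 1..42, b in [-a, a]:
  a=1: (1, 0, 1330)  [1]
  a=2: (2, 0, 665)  [1]
  a=3..4: none
  a=5: (5, 0, 266)  [1]
  a=6: none
  a=7: (7, 0, 190)  [1]
  a=8..9: none
  a=10: (10, 0, 133)  [1]
  a=11: (11, -2, 121), (11, 2, 121)  [2]
  a=12: none
  a=13: (13, -6, 103), (13, 6, 103)  [2]
  a=14: (14, 0, 95)  [1]
  a=15..16: none
  a=17: (17, -16, 82), (17, 16, 82)  [2]
  a=18: none
  a=19: (19, 0, 70)  [1]
  a=20..21: none
  a=22: (22, -20, 65), (22, 20, 65)  [2]
  a=23: (23, -4, 58), (23, 4, 58)  [2]
  a=24..25: none
  a=26: (26, -20, 55), (26, 20, 55)  [2]
  a=27..28: none
  a=29: (29, -4, 46), (29, 4, 46)  [2]
  a=30..33: none
  a=34: (34, -16, 41), (34, 16, 41)  [2]
  a=35: (35, 0, 38)  [1]
  a=36..42: none
Total reduced forms: 1 + 1 + 1 + 1 + 1 + 2 + 2 + 1 + 2 + 1 + 2 + 2 + 2 + 2 + 2 + 1 = 24
h = 24

24


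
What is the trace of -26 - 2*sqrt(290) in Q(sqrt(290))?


Tr(a + b*sqrt(d)) = (a + b*sqrt(d)) + (a - b*sqrt(d)) = 2a
= 2 * (-26)
= -52

-52


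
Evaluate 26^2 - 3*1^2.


x^2 - d*y^2
= 26^2 - 3*1^2
= 676 - 3
= 673

673


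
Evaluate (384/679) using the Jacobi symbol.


Compute (384/679) via quadratic reciprocity:
  pull out 2: (2/679) = +1  (since 679 mod 8 = 7)
  pull out 2: (2/679) = +1  (since 679 mod 8 = 7)
  pull out 2: (2/679) = +1  (since 679 mod 8 = 7)
  pull out 2: (2/679) = +1  (since 679 mod 8 = 7)
  pull out 2: (2/679) = +1  (since 679 mod 8 = 7)
  pull out 2: (2/679) = +1  (since 679 mod 8 = 7)
  pull out 2: (2/679) = +1  (since 679 mod 8 = 7)
  reciprocity: (3/679) -> -(679/3)
  reduce: (1/3)
  (1/3) = 1
Product of signs = -1

-1


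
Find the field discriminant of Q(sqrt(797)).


For K = Q(sqrt(d)) with d squarefree: disc(K) = d if d = 1 mod 4, and disc(K) = 4d if d = 2 or 3 mod 4.
Here d = 797, and d mod 4 = 1.
d = 1 mod 4 (O_K = Z[(1+sqrt(d))/2]), so disc(K) = d = 797

797


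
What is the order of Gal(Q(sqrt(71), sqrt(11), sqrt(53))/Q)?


The 3 square roots of distinct primes are multiplicatively independent over Q,
so [K:Q] = 2^3 and Gal(K/Q) is isomorphic to (Z/2Z)^3.
|Gal| = 2^3 = 8

8


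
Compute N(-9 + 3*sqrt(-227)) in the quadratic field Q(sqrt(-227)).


N(a + b*sqrt(d)) = a^2 - d*b^2
= (-9)^2 - (-227)*(3)^2
= 81 + 2043
= 2124

2124


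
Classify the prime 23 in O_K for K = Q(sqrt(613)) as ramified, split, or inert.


K = Q(sqrt(613)). Since d mod 4 = 1, disc(K) = 613.
Check p | disc: 613 mod 23 = 15.
p does not divide disc. Compute Legendre symbol (d/p):
15^((23-1)/2) mod 23 = -1
(d/p) = -1, so p is inert: (p) stays prime with e=1, f=2, g=1.
Therefore p is inert.

inert


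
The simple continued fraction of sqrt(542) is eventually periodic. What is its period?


Run the CF algorithm for sqrt(542).
a_0 = floor(sqrt(542)) = 23; set m_0=0, q_0=1.
Recurrence: m' = q*a - m,  q' = (d - m'^2)/q,  a' = floor((a_0 + m')/q').
  step 1: m=23, q=13, a=3
  step 2: m=16, q=22, a=1
  step 3: m=6, q=23, a=1
  step 4: m=17, q=11, a=3
  step 5: m=16, q=26, a=1
  step 6: m=10, q=17, a=1
  step 7: m=7, q=29, a=1
  step 8: m=22, q=2, a=22
  step 9: m=22, q=29, a=1
  step 10: m=7, q=17, a=1
  step 11: m=10, q=26, a=1
  step 12: m=16, q=11, a=3
  step 13: m=17, q=23, a=1
  step 14: m=6, q=22, a=1
  step 15: m=16, q=13, a=3
  step 16: m=23, q=1, a=46
a_16 = 2*a_0 = 46, so the period closes here.
sqrt(542) = [23; 3, 1, 1, 3, 1, 1, 1, 22, 1, 1, 1, 3, 1, 1, 3, 46]
Period length = 16

16


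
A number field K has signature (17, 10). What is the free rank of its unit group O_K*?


By Dirichlet's unit theorem:
rank = r1 + r2 - 1
= 17 + 10 - 1
= 26

26


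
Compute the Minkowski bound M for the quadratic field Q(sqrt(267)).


d = 267, d mod 4 = 3, so disc(K) = 4d = 1068; |disc(K)| = 1068
Real quadratic field, so n = 2, s = r2 = 0, r1 = 2
M = (n!/n^n) * (4/pi)^s * sqrt(|disc(K)|) = (2!/2^2) * (4/pi)^0 * sqrt(1068)
= 0.5 * 1.000000 * 32.680269
= 16.3401

16.3401


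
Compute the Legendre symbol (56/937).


p = 937 is prime, so compute (56/937) with the reciprocity algorithm (Jacobi-symbol steps: pull out 2s via (2/n), flip via reciprocity, reduce):
  pull out 2: (2/937) = +1  (since 937 mod 8 = 1)
  pull out 2: (2/937) = +1  (since 937 mod 8 = 1)
  pull out 2: (2/937) = +1  (since 937 mod 8 = 1)
  reciprocity: (7/937) -> +(937/7)
  reduce: (6/7)
  pull out 2: (2/7) = +1  (since 7 mod 8 = 7)
  reciprocity: (3/7) -> -(7/3)
  reduce: (1/3)
  (1/3) = 1
Product of signs = -1
(56/937) = -1

-1


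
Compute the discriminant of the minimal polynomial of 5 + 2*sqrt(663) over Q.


The element 5 + 2*sqrt(663) has minimal polynomial:
x^2 - 10*x - 2627
Discriminant = (-10)^2 - 4*(-2627)
= 100 + 10508
= 10608

10608


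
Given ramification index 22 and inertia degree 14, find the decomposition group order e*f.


|D_P| = e * f
= 22 * 14
= 308

308


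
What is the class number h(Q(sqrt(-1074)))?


K = Q(sqrt(-1074)). d mod 4 = 2, so D = disc(K) = 4d = -4296
h(K) equals the number of primitive reduced positive-definite forms (a, b, c) = a*x^2 + b*x*y + c*y^2 with b^2 - 4ac = D,
where reduced means |b| <= a <= c, with b >= 0 whenever |b| = a or a = c, and primitive means gcd(a, b, c) = 1.
Reduced forces 3a^2 <= |D| = 4296, so 1 <= a <= 37; b must have the parity of D, and c = (b^2 - D)/(4a) must be an integer >= a.
Enumerate a = 1..37, b in [-a, a]:
  a=1: (1, 0, 1074)  [1]
  a=2: (2, 0, 537)  [1]
  a=3: (3, 0, 358)  [1]
  a=4: none
  a=5: (5, -2, 215), (5, 2, 215)  [2]
  a=6: (6, 0, 179)  [1]
  a=7: (7, -4, 154), (7, 4, 154)  [2]
  a=8..9: none
  a=10: (10, -8, 109), (10, 8, 109)  [2]
  a=11: (11, -4, 98), (11, 4, 98)  [2]
  a=12..13: none
  a=14: (14, -4, 77), (14, 4, 77)  [2]
  a=15: (15, -12, 74), (15, 12, 74)  [2]
  a=16..18: none
  a=19: (19, -6, 57), (19, 6, 57)  [2]
  a=20: none
  a=21: (21, -18, 55), (21, 18, 55)  [2]
  a=22: (22, -4, 49), (22, 4, 49)  [2]
  a=23..24: none
  a=25: (25, -2, 43), (25, 2, 43)  [2]
  a=26..28: none
  a=29: (29, -24, 42), (29, 24, 42)  [2]
  a=30: (30, -12, 37), (30, 12, 37)  [2]
  a=31..32: none
  a=33: (33, -18, 35), (33, 18, 35)  [2]
  a=34: none
  a=35: (35, -32, 38), (35, 32, 38)  [2]
  a=36..37: none
Total reduced forms: 1 + 1 + 1 + 2 + 1 + 2 + 2 + 2 + 2 + 2 + 2 + 2 + 2 + 2 + 2 + 2 + 2 + 2 = 32
h = 32

32


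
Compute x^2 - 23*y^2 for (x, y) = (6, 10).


x^2 - d*y^2
= 6^2 - 23*10^2
= 36 - 2300
= -2264

-2264


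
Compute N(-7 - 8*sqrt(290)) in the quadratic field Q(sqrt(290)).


N(a + b*sqrt(d)) = a^2 - d*b^2
= (-7)^2 - (290)*(-8)^2
= 49 - 18560
= -18511

-18511


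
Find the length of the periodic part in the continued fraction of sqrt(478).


Run the CF algorithm for sqrt(478).
a_0 = floor(sqrt(478)) = 21; set m_0=0, q_0=1.
Recurrence: m' = q*a - m,  q' = (d - m'^2)/q,  a' = floor((a_0 + m')/q').
  step 1: m=21, q=37, a=1
  step 2: m=16, q=6, a=6
  step 3: m=20, q=13, a=3
  step 4: m=19, q=9, a=4
  step 5: m=17, q=21, a=1
  step 6: m=4, q=22, a=1
  step 7: m=18, q=7, a=5
  step 8: m=17, q=27, a=1
  step 9: m=10, q=14, a=2
  step 10: m=18, q=11, a=3
  step 11: m=15, q=23, a=1
  step 12: m=8, q=18, a=1
  step 13: m=10, q=21, a=1
  step 14: m=11, q=17, a=1
  step 15: m=6, q=26, a=1
  step 16: m=20, q=3, a=13
  step 17: m=19, q=39, a=1
  step 18: m=20, q=2, a=20
  step 19: m=20, q=39, a=1
  step 20: m=19, q=3, a=13
  step 21: m=20, q=26, a=1
  step 22: m=6, q=17, a=1
  step 23: m=11, q=21, a=1
  step 24: m=10, q=18, a=1
  step 25: m=8, q=23, a=1
  step 26: m=15, q=11, a=3
  step 27: m=18, q=14, a=2
  step 28: m=10, q=27, a=1
  step 29: m=17, q=7, a=5
  step 30: m=18, q=22, a=1
  step 31: m=4, q=21, a=1
  step 32: m=17, q=9, a=4
  step 33: m=19, q=13, a=3
  step 34: m=20, q=6, a=6
  step 35: m=16, q=37, a=1
  step 36: m=21, q=1, a=42
a_36 = 2*a_0 = 42, so the period closes here.
sqrt(478) = [21; 1, 6, 3, 4, 1, 1, 5, 1, 2, 3, 1, 1, 1, 1, 1, 13, 1, 20, 1, 13, 1, 1, 1, 1, 1, 3, 2, 1, 5, 1, 1, 4, 3, 6, 1, 42]
Period length = 36

36


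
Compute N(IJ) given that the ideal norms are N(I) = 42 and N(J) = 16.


N(IJ) = N(I) * N(J)
= 42 * 16
= 672

672


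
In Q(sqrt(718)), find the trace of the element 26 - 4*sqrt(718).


Tr(a + b*sqrt(d)) = (a + b*sqrt(d)) + (a - b*sqrt(d)) = 2a
= 2 * (26)
= 52

52


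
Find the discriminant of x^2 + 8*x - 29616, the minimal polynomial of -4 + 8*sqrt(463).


The element -4 + 8*sqrt(463) has minimal polynomial:
x^2 + 8*x - 29616
Discriminant = (8)^2 - 4*(-29616)
= 64 + 118464
= 118528

118528


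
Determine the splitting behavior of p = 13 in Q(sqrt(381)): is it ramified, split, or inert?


K = Q(sqrt(381)). Since d mod 4 = 1, disc(K) = 381.
Check p | disc: 381 mod 13 = 4.
p does not divide disc. Compute Legendre symbol (d/p):
4^((13-1)/2) mod 13 = 1
(d/p) = 1, so p splits: (p) = P*P' with e=1, f=1, g=2.
Therefore p is split.

split


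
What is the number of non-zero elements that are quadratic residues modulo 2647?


For prime p, the number of non-zero quadratic residues is (p-1)/2.
= (2647-1)/2
= 1323

1323


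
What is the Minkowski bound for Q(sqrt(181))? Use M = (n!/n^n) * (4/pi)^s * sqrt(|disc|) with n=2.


d = 181, d mod 4 = 1, so disc(K) = d = 181; |disc(K)| = 181
Real quadratic field, so n = 2, s = r2 = 0, r1 = 2
M = (n!/n^n) * (4/pi)^s * sqrt(|disc(K)|) = (2!/2^2) * (4/pi)^0 * sqrt(181)
= 0.5 * 1.000000 * 13.453624
= 6.7268

6.7268


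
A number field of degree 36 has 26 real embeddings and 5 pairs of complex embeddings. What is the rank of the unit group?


By Dirichlet's unit theorem:
rank = r1 + r2 - 1
= 26 + 5 - 1
= 30

30


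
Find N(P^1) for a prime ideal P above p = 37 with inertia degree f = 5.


N(P^a) = p^(a*f)
= 37^(1*5)
= 37^5
= 69343957

69343957


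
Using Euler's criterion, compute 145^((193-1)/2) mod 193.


p = 193 is prime and the exponent is (p-1)/2 = 96, so by Euler's criterion 145^96 = (145/193) = +1 or -1 mod 193.
Compute by square-and-multiply:
  96 = 64 + 32 (binary 1100000)
  Repeated squaring mod 193: 145^1 = 145, 145^2 = 181, 145^4 = 144, 145^8 = 85, 145^16 = 84, 145^32 = 108, 145^64 = 84
  145^96 = 145^64 * 145^32 = 84 * 108 mod 193
    84 * 108 = 9072 = 1 mod 193
  145^96 = 1 mod 193
Result 1: 145 is a quadratic residue mod 193.
145^96 mod 193 = 1

1


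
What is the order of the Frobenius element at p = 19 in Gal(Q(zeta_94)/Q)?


The Frobenius at p in Gal(Q(zeta_n)/Q) = (Z/nZ)* is the class of p, so its order is ord_94(19), the smallest k >= 1 with 19^k = 1 mod 94.
n = 94 = 2 * 47, phi(94) = 46; the order divides phi(n).
Divisors of 46: 1, 2, 23, 46
Repeated squaring mod 94: 19^1 = 19, 19^2 = 79, 19^4 = 37, 19^8 = 53, 19^16 = 83, 19^32 = 27
Test divisors in increasing order:
  k=1: 19^1 = 19 mod 94
  k=2: 19^2 = 79 mod 94
  k=23: 19^23 = 83 * 37 * 79 * 19 = 93 mod 94
  k=46: 19^46 = 27 * 53 * 37 * 79 = 1 mod 94  <- first divisor giving 1
Order = 46

46


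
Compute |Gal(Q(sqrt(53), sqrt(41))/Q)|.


The 2 square roots of distinct primes are multiplicatively independent over Q,
so [K:Q] = 2^2 and Gal(K/Q) is isomorphic to (Z/2Z)^2.
|Gal| = 2^2 = 4

4


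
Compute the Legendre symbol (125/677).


p = 677 is prime, so compute (125/677) with the reciprocity algorithm (Jacobi-symbol steps: pull out 2s via (2/n), flip via reciprocity, reduce):
  reciprocity: (125/677) -> +(677/125)
  reduce: (52/125)
  pull out 2: (2/125) = -1  (since 125 mod 8 = 5)
  pull out 2: (2/125) = -1  (since 125 mod 8 = 5)
  reciprocity: (13/125) -> +(125/13)
  reduce: (8/13)
  pull out 2: (2/13) = -1  (since 13 mod 8 = 5)
  pull out 2: (2/13) = -1  (since 13 mod 8 = 5)
  pull out 2: (2/13) = -1  (since 13 mod 8 = 5)
  (1/13) = 1
Product of signs = -1
(125/677) = -1

-1


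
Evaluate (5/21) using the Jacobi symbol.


Compute (5/21) via quadratic reciprocity:
  reciprocity: (5/21) -> +(21/5)
  reduce: (1/5)
  (1/5) = 1
Product of signs = 1

1


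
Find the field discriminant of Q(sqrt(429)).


For K = Q(sqrt(d)) with d squarefree: disc(K) = d if d = 1 mod 4, and disc(K) = 4d if d = 2 or 3 mod 4.
Here d = 429, and d mod 4 = 1.
d = 1 mod 4 (O_K = Z[(1+sqrt(d))/2]), so disc(K) = d = 429

429


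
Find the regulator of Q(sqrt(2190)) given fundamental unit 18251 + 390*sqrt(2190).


epsilon = 18251 + 390*sqrt(2190)
= 36502.0000
R = ln(36502.0000)
= 10.5051

10.5051


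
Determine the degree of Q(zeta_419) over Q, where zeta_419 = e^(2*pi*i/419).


The degree equals Euler's totient phi(419).
419 = 419
phi(419) = 418

418


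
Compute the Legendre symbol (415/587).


p = 587 is prime, so compute (415/587) with the reciprocity algorithm (Jacobi-symbol steps: pull out 2s via (2/n), flip via reciprocity, reduce):
  reciprocity: (415/587) -> -(587/415)
  reduce: (172/415)
  pull out 2: (2/415) = +1  (since 415 mod 8 = 7)
  pull out 2: (2/415) = +1  (since 415 mod 8 = 7)
  reciprocity: (43/415) -> -(415/43)
  reduce: (28/43)
  pull out 2: (2/43) = -1  (since 43 mod 8 = 3)
  pull out 2: (2/43) = -1  (since 43 mod 8 = 3)
  reciprocity: (7/43) -> -(43/7)
  reduce: (1/7)
  (1/7) = 1
Product of signs = -1
(415/587) = -1

-1


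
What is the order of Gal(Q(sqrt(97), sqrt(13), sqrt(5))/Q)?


The 3 square roots of distinct primes are multiplicatively independent over Q,
so [K:Q] = 2^3 and Gal(K/Q) is isomorphic to (Z/2Z)^3.
|Gal| = 2^3 = 8

8


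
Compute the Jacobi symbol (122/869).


Compute (122/869) via quadratic reciprocity:
  pull out 2: (2/869) = -1  (since 869 mod 8 = 5)
  reciprocity: (61/869) -> +(869/61)
  reduce: (15/61)
  reciprocity: (15/61) -> +(61/15)
  reduce: (1/15)
  (1/15) = 1
Product of signs = -1

-1


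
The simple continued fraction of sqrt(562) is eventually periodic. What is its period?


Run the CF algorithm for sqrt(562).
a_0 = floor(sqrt(562)) = 23; set m_0=0, q_0=1.
Recurrence: m' = q*a - m,  q' = (d - m'^2)/q,  a' = floor((a_0 + m')/q').
  step 1: m=23, q=33, a=1
  step 2: m=10, q=14, a=2
  step 3: m=18, q=17, a=2
  step 4: m=16, q=18, a=2
  step 5: m=20, q=9, a=4
  step 6: m=16, q=34, a=1
  step 7: m=18, q=7, a=5
  step 8: m=17, q=39, a=1
  step 9: m=22, q=2, a=22
  step 10: m=22, q=39, a=1
  step 11: m=17, q=7, a=5
  step 12: m=18, q=34, a=1
  step 13: m=16, q=9, a=4
  step 14: m=20, q=18, a=2
  step 15: m=16, q=17, a=2
  step 16: m=18, q=14, a=2
  step 17: m=10, q=33, a=1
  step 18: m=23, q=1, a=46
a_18 = 2*a_0 = 46, so the period closes here.
sqrt(562) = [23; 1, 2, 2, 2, 4, 1, 5, 1, 22, 1, 5, 1, 4, 2, 2, 2, 1, 46]
Period length = 18

18


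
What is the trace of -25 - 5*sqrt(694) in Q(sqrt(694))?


Tr(a + b*sqrt(d)) = (a + b*sqrt(d)) + (a - b*sqrt(d)) = 2a
= 2 * (-25)
= -50

-50


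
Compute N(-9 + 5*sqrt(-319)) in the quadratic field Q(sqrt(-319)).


N(a + b*sqrt(d)) = a^2 - d*b^2
= (-9)^2 - (-319)*(5)^2
= 81 + 7975
= 8056

8056


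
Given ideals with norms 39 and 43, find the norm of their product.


N(IJ) = N(I) * N(J)
= 39 * 43
= 1677

1677


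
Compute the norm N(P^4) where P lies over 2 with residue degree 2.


N(P^a) = p^(a*f)
= 2^(4*2)
= 2^8
= 256

256


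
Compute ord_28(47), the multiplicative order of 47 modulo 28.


We want ord_28(47), the smallest k >= 1 with 47^k = 1 mod 28.
n = 28 = 2^2 * 7, phi(28) = 12; the order divides phi(n).
Divisors of 12: 1, 2, 3, 4, 6, 12
Repeated squaring mod 28: 47^1 = 19, 47^2 = 25, 47^4 = 9, 47^8 = 25
Test divisors in increasing order:
  k=1: 47^1 = 19 mod 28
  k=2: 47^2 = 25 mod 28
  k=3: 47^3 = 25 * 19 = 27 mod 28
  k=4: 47^4 = 9 mod 28
  k=6: 47^6 = 9 * 25 = 1 mod 28  <- first divisor giving 1
Order = 6

6


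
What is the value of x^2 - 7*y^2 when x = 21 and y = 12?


x^2 - d*y^2
= 21^2 - 7*12^2
= 441 - 1008
= -567

-567


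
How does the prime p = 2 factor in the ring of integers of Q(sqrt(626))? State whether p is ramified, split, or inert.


K = Q(sqrt(626)). Since d mod 4 = 2, disc(K) = 2504.
Check p | disc: 2504 mod 2 = 0.
p divides disc, so p ramifies: (p) = P^2 with e=2, f=1, g=1.
Therefore p is ramified.

ramified


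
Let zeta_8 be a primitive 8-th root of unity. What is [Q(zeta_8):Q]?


The degree equals Euler's totient phi(8).
8 = 2^3
phi(8) = 4

4


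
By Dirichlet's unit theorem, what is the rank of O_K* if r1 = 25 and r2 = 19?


By Dirichlet's unit theorem:
rank = r1 + r2 - 1
= 25 + 19 - 1
= 43

43


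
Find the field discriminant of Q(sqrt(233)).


For K = Q(sqrt(d)) with d squarefree: disc(K) = d if d = 1 mod 4, and disc(K) = 4d if d = 2 or 3 mod 4.
Here d = 233, and d mod 4 = 1.
d = 1 mod 4 (O_K = Z[(1+sqrt(d))/2]), so disc(K) = d = 233

233


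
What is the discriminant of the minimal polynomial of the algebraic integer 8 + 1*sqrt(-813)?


The element 8 + 1*sqrt(-813) has minimal polynomial:
x^2 - 16*x + 877
Discriminant = (-16)^2 - 4*(877)
= 256 - 3508
= -3252

-3252


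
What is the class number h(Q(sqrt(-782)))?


K = Q(sqrt(-782)). d mod 4 = 2, so D = disc(K) = 4d = -3128
h(K) equals the number of primitive reduced positive-definite forms (a, b, c) = a*x^2 + b*x*y + c*y^2 with b^2 - 4ac = D,
where reduced means |b| <= a <= c, with b >= 0 whenever |b| = a or a = c, and primitive means gcd(a, b, c) = 1.
Reduced forces 3a^2 <= |D| = 3128, so 1 <= a <= 32; b must have the parity of D, and c = (b^2 - D)/(4a) must be an integer >= a.
Enumerate a = 1..32, b in [-a, a]:
  a=1: (1, 0, 782)  [1]
  a=2: (2, 0, 391)  [1]
  a=3: (3, -2, 261), (3, 2, 261)  [2]
  a=4..5: none
  a=6: (6, -4, 131), (6, 4, 131)  [2]
  a=7: (7, -6, 113), (7, 6, 113)  [2]
  a=8: none
  a=9: (9, -2, 87), (9, 2, 87)  [2]
  a=10..13: none
  a=14: (14, -8, 57), (14, 8, 57)  [2]
  a=15..16: none
  a=17: (17, 0, 46)  [1]
  a=18: (18, -16, 47), (18, 16, 47)  [2]
  a=19: (19, -8, 42), (19, 8, 42)  [2]
  a=20: none
  a=21: (21, -20, 42), (21, -8, 38), (21, 8, 38), (21, 20, 42)  [4]
  a=22: none
  a=23: (23, 0, 34)  [1]
  a=24..26: none
  a=27: (27, -2, 29), (27, 2, 29)  [2]
  a=28..32: none
Total reduced forms: 1 + 1 + 2 + 2 + 2 + 2 + 2 + 1 + 2 + 2 + 4 + 1 + 2 = 24
h = 24

24


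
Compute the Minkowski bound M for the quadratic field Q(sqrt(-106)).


d = -106, d mod 4 = 2, so disc(K) = 4d = -424; |disc(K)| = 424
Imaginary quadratic field, so n = 2, s = r2 = 1, r1 = 0
M = (n!/n^n) * (4/pi)^s * sqrt(|disc(K)|) = (2!/2^2) * (4/pi)^1 * sqrt(424)
= 0.5 * 1.273240 * 20.591260
= 13.1088

13.1088


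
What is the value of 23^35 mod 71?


p = 71 is prime and the exponent is (p-1)/2 = 35, so by Euler's criterion 23^35 = (23/71) = +1 or -1 mod 71.
Compute by square-and-multiply:
  35 = 32 + 2 + 1 (binary 100011)
  Repeated squaring mod 71: 23^1 = 23, 23^2 = 32, 23^4 = 30, 23^8 = 48, 23^16 = 32, 23^32 = 30
  23^35 = 23^32 * 23^2 * 23^1 = 30 * 32 * 23 mod 71
    30 * 32 = 960 = 37 mod 71
    37 * 23 = 851 = 70 mod 71
  23^35 = 70 mod 71
Result 70 = p - 1 = -1 mod 71: 23 is a quadratic non-residue mod 71. As a residue in [0, p-1] the value is 70.
23^35 mod 71 = 70

70


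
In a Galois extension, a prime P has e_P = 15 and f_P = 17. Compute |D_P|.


|D_P| = e * f
= 15 * 17
= 255

255


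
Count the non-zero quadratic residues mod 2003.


For prime p, the number of non-zero quadratic residues is (p-1)/2.
= (2003-1)/2
= 1001

1001


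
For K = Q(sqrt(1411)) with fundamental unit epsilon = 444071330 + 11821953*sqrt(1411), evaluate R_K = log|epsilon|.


epsilon = 444071330 + 11821953*sqrt(1411)
= 8.8814e+08
R = ln(8.8814e+08)
= 20.6046

20.6046


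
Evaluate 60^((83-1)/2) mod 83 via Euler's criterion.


p = 83 is prime and the exponent is (p-1)/2 = 41, so by Euler's criterion 60^41 = (60/83) = +1 or -1 mod 83.
Compute by square-and-multiply:
  41 = 32 + 8 + 1 (binary 101001)
  Repeated squaring mod 83: 60^1 = 60, 60^2 = 31, 60^4 = 48, 60^8 = 63, 60^16 = 68, 60^32 = 59
  60^41 = 60^32 * 60^8 * 60^1 = 59 * 63 * 60 mod 83
    59 * 63 = 3717 = 65 mod 83
    65 * 60 = 3900 = 82 mod 83
  60^41 = 82 mod 83
Result 82 = p - 1 = -1 mod 83: 60 is a quadratic non-residue mod 83. As a residue in [0, p-1] the value is 82.
60^41 mod 83 = 82

82


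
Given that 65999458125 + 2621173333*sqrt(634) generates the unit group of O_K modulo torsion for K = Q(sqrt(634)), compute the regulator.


epsilon = 65999458125 + 2621173333*sqrt(634)
= 1.3200e+11
R = ln(1.3200e+11)
= 25.6061

25.6061


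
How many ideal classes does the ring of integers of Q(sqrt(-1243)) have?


K = Q(sqrt(-1243)). d mod 4 = 1, so D = disc(K) = d = -1243
h(K) equals the number of primitive reduced positive-definite forms (a, b, c) = a*x^2 + b*x*y + c*y^2 with b^2 - 4ac = D,
where reduced means |b| <= a <= c, with b >= 0 whenever |b| = a or a = c, and primitive means gcd(a, b, c) = 1.
Reduced forces 3a^2 <= |D| = 1243, so 1 <= a <= 20; b must have the parity of D, and c = (b^2 - D)/(4a) must be an integer >= a.
Enumerate a = 1..20, b in [-a, a]:
  a=1: (1, 1, 311)  [1]
  a=2..10: none
  a=11: (11, 11, 31)  [1]
  a=12..16: none
  a=17: (17, -7, 19), (17, 7, 19)  [2]
  a=18..20: none
Total reduced forms: 1 + 1 + 2 = 4
h = 4

4


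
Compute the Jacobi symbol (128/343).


Compute (128/343) via quadratic reciprocity:
  pull out 2: (2/343) = +1  (since 343 mod 8 = 7)
  pull out 2: (2/343) = +1  (since 343 mod 8 = 7)
  pull out 2: (2/343) = +1  (since 343 mod 8 = 7)
  pull out 2: (2/343) = +1  (since 343 mod 8 = 7)
  pull out 2: (2/343) = +1  (since 343 mod 8 = 7)
  pull out 2: (2/343) = +1  (since 343 mod 8 = 7)
  pull out 2: (2/343) = +1  (since 343 mod 8 = 7)
  (1/343) = 1
Product of signs = 1

1


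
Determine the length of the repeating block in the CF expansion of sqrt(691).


Run the CF algorithm for sqrt(691).
a_0 = floor(sqrt(691)) = 26; set m_0=0, q_0=1.
Recurrence: m' = q*a - m,  q' = (d - m'^2)/q,  a' = floor((a_0 + m')/q').
  step 1: m=26, q=15, a=3
  step 2: m=19, q=22, a=2
  step 3: m=25, q=3, a=17
  step 4: m=26, q=5, a=10
  step 5: m=24, q=23, a=2
  step 6: m=22, q=9, a=5
  step 7: m=23, q=18, a=2
  step 8: m=13, q=29, a=1
  step 9: m=16, q=15, a=2
  step 10: m=14, q=33, a=1
  step 11: m=19, q=10, a=4
  step 12: m=21, q=25, a=1
  step 13: m=4, q=27, a=1
  step 14: m=23, q=6, a=8
  step 15: m=25, q=11, a=4
  step 16: m=19, q=30, a=1
  step 17: m=11, q=19, a=1
  step 18: m=8, q=33, a=1
  step 19: m=25, q=2, a=25
  step 20: m=25, q=33, a=1
  step 21: m=8, q=19, a=1
  step 22: m=11, q=30, a=1
  step 23: m=19, q=11, a=4
  step 24: m=25, q=6, a=8
  step 25: m=23, q=27, a=1
  step 26: m=4, q=25, a=1
  step 27: m=21, q=10, a=4
  step 28: m=19, q=33, a=1
  step 29: m=14, q=15, a=2
  step 30: m=16, q=29, a=1
  step 31: m=13, q=18, a=2
  step 32: m=23, q=9, a=5
  step 33: m=22, q=23, a=2
  step 34: m=24, q=5, a=10
  step 35: m=26, q=3, a=17
  step 36: m=25, q=22, a=2
  step 37: m=19, q=15, a=3
  step 38: m=26, q=1, a=52
a_38 = 2*a_0 = 52, so the period closes here.
sqrt(691) = [26; 3, 2, 17, 10, 2, 5, 2, 1, 2, 1, 4, 1, 1, 8, 4, 1, 1, 1, 25, 1, 1, 1, 4, 8, 1, 1, 4, 1, 2, 1, 2, 5, 2, 10, 17, 2, 3, 52]
Period length = 38

38


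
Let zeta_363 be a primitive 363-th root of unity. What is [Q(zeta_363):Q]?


The degree equals Euler's totient phi(363).
363 = 3 * 11^2
phi(363) = 220

220


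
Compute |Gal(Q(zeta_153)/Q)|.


|Gal(Q(zeta_153)/Q)| = phi(153)
= 96

96


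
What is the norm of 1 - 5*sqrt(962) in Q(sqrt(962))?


N(a + b*sqrt(d)) = a^2 - d*b^2
= (1)^2 - (962)*(-5)^2
= 1 - 24050
= -24049

-24049


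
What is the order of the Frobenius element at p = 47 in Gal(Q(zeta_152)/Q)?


The Frobenius at p in Gal(Q(zeta_n)/Q) = (Z/nZ)* is the class of p, so its order is ord_152(47), the smallest k >= 1 with 47^k = 1 mod 152.
n = 152 = 2^3 * 19, phi(152) = 72; the order divides phi(n).
Divisors of 72: 1, 2, 3, 4, 6, 8, 9, 12, 18, 24, 36, 72
Repeated squaring mod 152: 47^1 = 47, 47^2 = 81, 47^4 = 25, 47^8 = 17, 47^16 = 137, 47^32 = 73, 47^64 = 9
Test divisors in increasing order:
  k=1: 47^1 = 47 mod 152
  k=2: 47^2 = 81 mod 152
  k=3: 47^3 = 81 * 47 = 7 mod 152
  k=4: 47^4 = 25 mod 152
  k=6: 47^6 = 25 * 81 = 49 mod 152
  k=8: 47^8 = 17 mod 152
  k=9: 47^9 = 17 * 47 = 39 mod 152
  k=12: 47^12 = 17 * 25 = 121 mod 152
  k=18: 47^18 = 137 * 81 = 1 mod 152  <- first divisor giving 1
Order = 18

18


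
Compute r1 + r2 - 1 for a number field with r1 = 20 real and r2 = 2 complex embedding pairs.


By Dirichlet's unit theorem:
rank = r1 + r2 - 1
= 20 + 2 - 1
= 21

21


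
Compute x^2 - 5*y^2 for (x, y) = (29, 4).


x^2 - d*y^2
= 29^2 - 5*4^2
= 841 - 80
= 761

761


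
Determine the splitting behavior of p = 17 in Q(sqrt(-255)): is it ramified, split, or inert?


K = Q(sqrt(-255)). Since d mod 4 = 1, disc(K) = -255.
Check p | disc: -255 mod 17 = 0.
p divides disc, so p ramifies: (p) = P^2 with e=2, f=1, g=1.
Therefore p is ramified.

ramified
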